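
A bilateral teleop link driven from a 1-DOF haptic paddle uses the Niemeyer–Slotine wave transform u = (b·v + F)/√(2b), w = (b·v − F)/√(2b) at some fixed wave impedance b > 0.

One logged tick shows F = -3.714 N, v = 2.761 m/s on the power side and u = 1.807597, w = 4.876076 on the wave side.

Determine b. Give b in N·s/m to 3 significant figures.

u + w = 6.683673;  u + w = √(2b)·v, so √(2b) = 6.683673/2.761 = 2.420744.
b = (√(2b))²/2 = 5.859999/2 = 2.930000.
(Check via u − w = 2F/√(2b): u − w = -3.068479, 2F/√(2b) = -3.068479.)

b = 2.93 N·s/m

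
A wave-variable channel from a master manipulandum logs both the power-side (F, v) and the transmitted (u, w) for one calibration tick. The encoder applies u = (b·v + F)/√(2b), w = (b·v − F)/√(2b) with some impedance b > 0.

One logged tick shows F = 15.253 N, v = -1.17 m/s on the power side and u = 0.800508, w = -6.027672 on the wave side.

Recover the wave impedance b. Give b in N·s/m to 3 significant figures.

u + w = -5.227164;  u + w = √(2b)·v, so √(2b) = -5.227164/(-1.17) = 4.467662.
b = (√(2b))²/2 = 19.960000/2 = 9.980000.
(Check via u − w = 2F/√(2b): u − w = 6.828180, 2F/√(2b) = 6.828181.)

b = 9.98 N·s/m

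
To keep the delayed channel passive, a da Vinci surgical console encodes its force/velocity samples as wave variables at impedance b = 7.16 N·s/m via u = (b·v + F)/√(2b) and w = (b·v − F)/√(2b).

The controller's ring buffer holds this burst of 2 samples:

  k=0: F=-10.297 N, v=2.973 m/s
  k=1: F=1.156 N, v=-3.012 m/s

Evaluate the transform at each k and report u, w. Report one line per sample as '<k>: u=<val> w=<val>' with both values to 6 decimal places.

0: u=2.904113 w=8.346247
1: u=-5.393489 w=-6.004454

k=0: b·v=7.16×2.973=21.286680; √(2b)=3.784178; u=(21.286680+(-10.297))/3.784178=2.904113, w=(21.286680−(-10.297))/3.784178=8.346247
k=1: b·v=7.16×(-3.012)=-21.565920; √(2b)=3.784178; u=(-21.565920+1.156)/3.784178=-5.393489, w=(-21.565920−1.156)/3.784178=-6.004454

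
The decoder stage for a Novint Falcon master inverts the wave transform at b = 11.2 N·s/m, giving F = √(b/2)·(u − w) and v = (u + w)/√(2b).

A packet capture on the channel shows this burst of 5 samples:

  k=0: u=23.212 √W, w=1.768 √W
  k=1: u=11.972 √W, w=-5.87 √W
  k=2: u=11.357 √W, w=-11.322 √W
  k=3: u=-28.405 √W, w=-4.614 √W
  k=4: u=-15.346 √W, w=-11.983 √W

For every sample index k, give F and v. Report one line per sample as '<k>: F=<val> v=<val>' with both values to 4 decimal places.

0: F=50.7458 v=5.2780
1: F=42.2219 v=1.2893
2: F=53.6683 v=0.0074
3: F=-56.2998 v=-6.9765
4: F=-7.9583 v=-5.7743

k=0: u−w=21.4440, u+w=24.9800; √(b/2)=2.3664, √(2b)=4.7329; F=2.3664×21.444=50.7458, v=24.9800/4.7329=5.2780
k=1: u−w=17.8420, u+w=6.1020; √(b/2)=2.3664, √(2b)=4.7329; F=2.3664×17.842=42.2219, v=6.1020/4.7329=1.2893
k=2: u−w=22.6790, u+w=0.0350; √(b/2)=2.3664, √(2b)=4.7329; F=2.3664×22.679=53.6683, v=0.0350/4.7329=0.0074
k=3: u−w=-23.7910, u+w=-33.0190; √(b/2)=2.3664, √(2b)=4.7329; F=2.3664×(-23.791)=-56.2998, v=-33.0190/4.7329=-6.9765
k=4: u−w=-3.3630, u+w=-27.3290; √(b/2)=2.3664, √(2b)=4.7329; F=2.3664×(-3.363)=-7.9583, v=-27.3290/4.7329=-5.7743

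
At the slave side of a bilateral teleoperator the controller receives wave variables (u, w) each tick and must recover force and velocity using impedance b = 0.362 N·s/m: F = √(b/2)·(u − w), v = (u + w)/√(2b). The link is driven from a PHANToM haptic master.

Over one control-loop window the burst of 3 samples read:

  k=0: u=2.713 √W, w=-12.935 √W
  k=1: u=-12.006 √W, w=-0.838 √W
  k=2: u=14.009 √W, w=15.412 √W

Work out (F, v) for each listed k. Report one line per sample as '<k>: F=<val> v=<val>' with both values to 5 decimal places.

0: F=6.65730 v=-12.01342
1: F=-4.75132 v=-15.09493
2: F=-0.59689 v=34.57707

k=0: u−w=15.64800, u+w=-10.22200; √(b/2)=0.42544, √(2b)=0.85088; F=0.42544×15.648=6.65730, v=-10.22200/0.85088=-12.01342
k=1: u−w=-11.16800, u+w=-12.84400; √(b/2)=0.42544, √(2b)=0.85088; F=0.42544×(-11.168)=-4.75132, v=-12.84400/0.85088=-15.09493
k=2: u−w=-1.40300, u+w=29.42100; √(b/2)=0.42544, √(2b)=0.85088; F=0.42544×(-1.403)=-0.59689, v=29.42100/0.85088=34.57707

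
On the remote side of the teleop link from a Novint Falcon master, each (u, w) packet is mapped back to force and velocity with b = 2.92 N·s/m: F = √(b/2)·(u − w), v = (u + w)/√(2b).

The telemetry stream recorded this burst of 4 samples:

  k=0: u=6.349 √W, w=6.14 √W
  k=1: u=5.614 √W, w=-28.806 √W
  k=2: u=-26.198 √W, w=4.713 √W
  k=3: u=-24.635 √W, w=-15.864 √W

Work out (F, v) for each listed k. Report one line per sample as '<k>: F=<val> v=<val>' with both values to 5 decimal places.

k=0: u−w=0.20900, u+w=12.48900; √(b/2)=1.20830, √(2b)=2.41661; F=1.20830×0.209=0.25254, v=12.48900/2.41661=5.16798
k=1: u−w=34.42000, u+w=-23.19200; √(b/2)=1.20830, √(2b)=2.41661; F=1.20830×34.42=41.58984, v=-23.19200/2.41661=-9.59692
k=2: u−w=-30.91100, u+w=-21.48500; √(b/2)=1.20830, √(2b)=2.41661; F=1.20830×(-30.911)=-37.34990, v=-21.48500/2.41661=-8.89056
k=3: u−w=-8.77100, u+w=-40.49900; √(b/2)=1.20830, √(2b)=2.41661; F=1.20830×(-8.771)=-10.59804, v=-40.49900/2.41661=-16.75861

0: F=0.25254 v=5.16798
1: F=41.58984 v=-9.59692
2: F=-37.34990 v=-8.89056
3: F=-10.59804 v=-16.75861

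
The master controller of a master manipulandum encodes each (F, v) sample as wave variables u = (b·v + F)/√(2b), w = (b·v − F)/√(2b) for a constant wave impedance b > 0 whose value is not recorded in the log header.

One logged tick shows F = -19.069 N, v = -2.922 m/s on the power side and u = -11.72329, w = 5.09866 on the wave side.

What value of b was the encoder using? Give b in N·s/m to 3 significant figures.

u + w = -6.62463;  u + w = √(2b)·v, so √(2b) = -6.62463/(-2.922) = 2.26716.
b = (√(2b))²/2 = 5.14000/2 = 2.57000.
(Check via u − w = 2F/√(2b): u − w = -16.82195, 2F/√(2b) = -16.82196.)

b = 2.57 N·s/m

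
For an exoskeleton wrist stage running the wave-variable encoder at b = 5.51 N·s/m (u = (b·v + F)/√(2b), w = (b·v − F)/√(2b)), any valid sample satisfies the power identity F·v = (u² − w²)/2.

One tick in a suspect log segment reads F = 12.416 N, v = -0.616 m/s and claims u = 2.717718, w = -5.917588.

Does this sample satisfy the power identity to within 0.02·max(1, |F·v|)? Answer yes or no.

F·v = 12.416×(-0.616) = -7.648256 W.
(u² − w²)/2 = (7.385991 − 35.017848)/2 = -13.815928 W.
|Δ| = 6.167672;  2% of max(1, |F·v|) = 0.152965.

no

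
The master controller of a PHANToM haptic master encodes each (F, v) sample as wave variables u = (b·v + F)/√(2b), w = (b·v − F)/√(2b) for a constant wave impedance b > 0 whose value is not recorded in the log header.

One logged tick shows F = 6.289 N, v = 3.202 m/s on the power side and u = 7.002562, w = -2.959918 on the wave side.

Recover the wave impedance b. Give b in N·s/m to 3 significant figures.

u + w = 4.042644;  u + w = √(2b)·v, so √(2b) = 4.042644/3.202 = 1.262537.
b = (√(2b))²/2 = 1.594000/2 = 0.797000.
(Check via u − w = 2F/√(2b): u − w = 9.962480, 2F/√(2b) = 9.962479.)

b = 0.797 N·s/m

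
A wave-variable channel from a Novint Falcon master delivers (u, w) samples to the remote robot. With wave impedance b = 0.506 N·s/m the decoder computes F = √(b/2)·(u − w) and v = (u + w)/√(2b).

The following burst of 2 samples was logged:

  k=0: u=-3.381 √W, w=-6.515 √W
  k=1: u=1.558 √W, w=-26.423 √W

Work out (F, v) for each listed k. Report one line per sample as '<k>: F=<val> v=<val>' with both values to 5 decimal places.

0: F=1.57637 v=-9.83715
1: F=14.07419 v=-24.71714

k=0: u−w=3.13400, u+w=-9.89600; √(b/2)=0.50299, √(2b)=1.00598; F=0.50299×3.134=1.57637, v=-9.89600/1.00598=-9.83715
k=1: u−w=27.98100, u+w=-24.86500; √(b/2)=0.50299, √(2b)=1.00598; F=0.50299×27.981=14.07419, v=-24.86500/1.00598=-24.71714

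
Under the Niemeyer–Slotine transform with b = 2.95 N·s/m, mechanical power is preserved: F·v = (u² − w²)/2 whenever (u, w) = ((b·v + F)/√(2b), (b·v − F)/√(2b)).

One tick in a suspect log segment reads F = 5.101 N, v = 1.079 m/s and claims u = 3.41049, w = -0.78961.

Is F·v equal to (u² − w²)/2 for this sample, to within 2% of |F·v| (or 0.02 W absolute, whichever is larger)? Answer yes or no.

F·v = 5.101×1.079 = 5.5040 W.
(u² − w²)/2 = (11.6314 − 0.6235)/2 = 5.5040 W.
|Δ| = 0.0000;  2% of max(1, |F·v|) = 0.1101.

yes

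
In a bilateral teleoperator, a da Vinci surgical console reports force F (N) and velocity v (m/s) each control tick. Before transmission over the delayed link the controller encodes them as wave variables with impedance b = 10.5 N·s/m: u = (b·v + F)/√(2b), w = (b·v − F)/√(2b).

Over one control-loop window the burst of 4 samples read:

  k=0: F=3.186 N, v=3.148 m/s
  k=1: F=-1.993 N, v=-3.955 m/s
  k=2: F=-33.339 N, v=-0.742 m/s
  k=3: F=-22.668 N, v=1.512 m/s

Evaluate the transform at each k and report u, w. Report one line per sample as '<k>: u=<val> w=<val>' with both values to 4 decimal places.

0: u=7.9082 w=6.5177
1: u=-9.4970 w=-8.6271
2: u=-8.9753 w=5.5750
3: u=-1.4821 w=8.4110

k=0: b·v=10.5×3.148=33.0540; √(2b)=4.5826; u=(33.0540+3.186)/4.5826=7.9082, w=(33.0540−3.186)/4.5826=6.5177
k=1: b·v=10.5×(-3.955)=-41.5275; √(2b)=4.5826; u=(-41.5275+(-1.993))/4.5826=-9.4970, w=(-41.5275−(-1.993))/4.5826=-8.6271
k=2: b·v=10.5×(-0.742)=-7.7910; √(2b)=4.5826; u=(-7.7910+(-33.339))/4.5826=-8.9753, w=(-7.7910−(-33.339))/4.5826=5.5750
k=3: b·v=10.5×1.512=15.8760; √(2b)=4.5826; u=(15.8760+(-22.668))/4.5826=-1.4821, w=(15.8760−(-22.668))/4.5826=8.4110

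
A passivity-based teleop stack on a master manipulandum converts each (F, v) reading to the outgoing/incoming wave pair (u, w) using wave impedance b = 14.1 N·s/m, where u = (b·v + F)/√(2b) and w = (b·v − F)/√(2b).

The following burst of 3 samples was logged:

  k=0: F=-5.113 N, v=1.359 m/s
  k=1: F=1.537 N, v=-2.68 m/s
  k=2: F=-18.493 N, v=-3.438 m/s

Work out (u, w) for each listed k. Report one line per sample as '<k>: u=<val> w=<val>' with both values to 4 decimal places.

k=0: b·v=14.1×1.359=19.1619; √(2b)=5.3104; u=(19.1619+(-5.113))/5.3104=2.6456, w=(19.1619−(-5.113))/5.3104=4.5712
k=1: b·v=14.1×(-2.68)=-37.7880; √(2b)=5.3104; u=(-37.7880+1.537)/5.3104=-6.8265, w=(-37.7880−1.537)/5.3104=-7.4053
k=2: b·v=14.1×(-3.438)=-48.4758; √(2b)=5.3104; u=(-48.4758+(-18.493))/5.3104=-12.6110, w=(-48.4758−(-18.493))/5.3104=-5.6461

0: u=2.6456 w=4.5712
1: u=-6.8265 w=-7.4053
2: u=-12.6110 w=-5.6461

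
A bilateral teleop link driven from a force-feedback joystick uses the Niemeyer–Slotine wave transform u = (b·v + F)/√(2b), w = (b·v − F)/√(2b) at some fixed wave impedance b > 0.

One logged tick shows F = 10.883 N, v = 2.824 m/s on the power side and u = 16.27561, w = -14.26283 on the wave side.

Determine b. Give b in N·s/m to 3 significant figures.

u + w = 2.0128;  u + w = √(2b)·v, so √(2b) = 2.0128/2.824 = 0.7127.
b = (√(2b))²/2 = 0.5080/2 = 0.2540.
(Check via u − w = 2F/√(2b): u − w = 30.5384, 2F/√(2b) = 30.5385.)

b = 0.254 N·s/m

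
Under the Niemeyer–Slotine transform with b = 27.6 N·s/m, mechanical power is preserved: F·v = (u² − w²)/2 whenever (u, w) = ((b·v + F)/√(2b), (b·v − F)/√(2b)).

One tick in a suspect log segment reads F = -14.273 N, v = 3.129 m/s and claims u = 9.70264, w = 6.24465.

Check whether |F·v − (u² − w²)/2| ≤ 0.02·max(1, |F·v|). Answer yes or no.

F·v = (-14.273)×3.129 = -44.6602 W.
(u² − w²)/2 = (94.1412 − 38.9957)/2 = 27.5728 W.
|Δ| = 72.2330;  2% of max(1, |F·v|) = 0.8932.

no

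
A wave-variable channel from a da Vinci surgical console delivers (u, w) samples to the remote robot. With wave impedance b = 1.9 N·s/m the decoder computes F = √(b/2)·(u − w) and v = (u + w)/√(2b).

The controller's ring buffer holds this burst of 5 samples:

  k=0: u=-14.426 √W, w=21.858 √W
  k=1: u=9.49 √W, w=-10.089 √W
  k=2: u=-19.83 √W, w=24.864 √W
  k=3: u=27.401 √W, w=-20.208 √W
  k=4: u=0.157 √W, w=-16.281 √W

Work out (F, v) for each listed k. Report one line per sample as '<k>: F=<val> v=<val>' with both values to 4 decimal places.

0: F=-35.3653 v=3.8125
1: F=19.0832 v=-0.3073
2: F=-43.5623 v=2.5824
3: F=46.4035 v=3.6899
4: F=16.0218 v=-8.2714

k=0: u−w=-36.2840, u+w=7.4320; √(b/2)=0.9747, √(2b)=1.9494; F=0.9747×(-36.284)=-35.3653, v=7.4320/1.9494=3.8125
k=1: u−w=19.5790, u+w=-0.5990; √(b/2)=0.9747, √(2b)=1.9494; F=0.9747×19.579=19.0832, v=-0.5990/1.9494=-0.3073
k=2: u−w=-44.6940, u+w=5.0340; √(b/2)=0.9747, √(2b)=1.9494; F=0.9747×(-44.694)=-43.5623, v=5.0340/1.9494=2.5824
k=3: u−w=47.6090, u+w=7.1930; √(b/2)=0.9747, √(2b)=1.9494; F=0.9747×47.609=46.4035, v=7.1930/1.9494=3.6899
k=4: u−w=16.4380, u+w=-16.1240; √(b/2)=0.9747, √(2b)=1.9494; F=0.9747×16.438=16.0218, v=-16.1240/1.9494=-8.2714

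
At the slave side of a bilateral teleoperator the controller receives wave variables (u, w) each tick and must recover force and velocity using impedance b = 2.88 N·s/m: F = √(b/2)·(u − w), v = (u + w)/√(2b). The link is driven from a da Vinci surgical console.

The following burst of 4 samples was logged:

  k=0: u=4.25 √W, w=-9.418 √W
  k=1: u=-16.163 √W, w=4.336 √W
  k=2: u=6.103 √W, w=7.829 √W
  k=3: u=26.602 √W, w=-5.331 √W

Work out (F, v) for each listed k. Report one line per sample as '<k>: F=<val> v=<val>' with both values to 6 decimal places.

0: F=16.401600 v=-2.153333
1: F=-24.598800 v=-4.927917
2: F=-2.071200 v=5.805000
3: F=38.319600 v=8.862917

k=0: u−w=13.668000, u+w=-5.168000; √(b/2)=1.200000, √(2b)=2.400000; F=1.200000×13.668=16.401600, v=-5.168000/2.400000=-2.153333
k=1: u−w=-20.499000, u+w=-11.827000; √(b/2)=1.200000, √(2b)=2.400000; F=1.200000×(-20.499)=-24.598800, v=-11.827000/2.400000=-4.927917
k=2: u−w=-1.726000, u+w=13.932000; √(b/2)=1.200000, √(2b)=2.400000; F=1.200000×(-1.726)=-2.071200, v=13.932000/2.400000=5.805000
k=3: u−w=31.933000, u+w=21.271000; √(b/2)=1.200000, √(2b)=2.400000; F=1.200000×31.933=38.319600, v=21.271000/2.400000=8.862917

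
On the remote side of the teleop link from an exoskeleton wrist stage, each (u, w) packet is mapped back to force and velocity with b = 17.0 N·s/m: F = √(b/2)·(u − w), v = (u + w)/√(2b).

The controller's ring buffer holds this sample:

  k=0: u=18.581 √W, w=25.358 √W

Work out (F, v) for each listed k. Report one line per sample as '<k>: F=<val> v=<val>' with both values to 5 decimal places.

k=0: u−w=-6.77700, u+w=43.93900; √(b/2)=2.91548, √(2b)=5.83095; F=2.91548×(-6.777)=-19.75818, v=43.93900/5.83095=7.53548

0: F=-19.75818 v=7.53548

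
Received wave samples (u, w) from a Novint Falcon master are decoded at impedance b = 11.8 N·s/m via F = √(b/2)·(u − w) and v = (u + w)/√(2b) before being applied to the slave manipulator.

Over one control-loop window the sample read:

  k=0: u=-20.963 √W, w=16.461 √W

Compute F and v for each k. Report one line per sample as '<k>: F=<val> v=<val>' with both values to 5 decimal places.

0: F=-90.90258 v=-0.92672

k=0: u−w=-37.42400, u+w=-4.50200; √(b/2)=2.42899, √(2b)=4.85798; F=2.42899×(-37.424)=-90.90258, v=-4.50200/4.85798=-0.92672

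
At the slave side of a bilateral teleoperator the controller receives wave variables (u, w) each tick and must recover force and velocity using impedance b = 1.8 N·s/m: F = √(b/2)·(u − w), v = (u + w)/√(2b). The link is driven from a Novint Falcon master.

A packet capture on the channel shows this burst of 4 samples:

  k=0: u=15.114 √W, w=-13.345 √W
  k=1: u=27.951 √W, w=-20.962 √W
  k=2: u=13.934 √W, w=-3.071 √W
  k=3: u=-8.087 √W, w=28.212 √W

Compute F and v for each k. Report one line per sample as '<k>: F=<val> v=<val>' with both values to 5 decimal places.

k=0: u−w=28.45900, u+w=1.76900; √(b/2)=0.94868, √(2b)=1.89737; F=0.94868×28.459=26.99858, v=1.76900/1.89737=0.93234
k=1: u−w=48.91300, u+w=6.98900; √(b/2)=0.94868, √(2b)=1.89737; F=0.94868×48.913=46.40295, v=6.98900/1.89737=3.68353
k=2: u−w=17.00500, u+w=10.86300; √(b/2)=0.94868, √(2b)=1.89737; F=0.94868×17.005=16.13236, v=10.86300/1.89737=5.72530
k=3: u−w=-36.29900, u+w=20.12500; √(b/2)=0.94868, √(2b)=1.89737; F=0.94868×(-36.299)=-34.43626, v=20.12500/1.89737=10.60681

0: F=26.99858 v=0.93234
1: F=46.40295 v=3.68353
2: F=16.13236 v=5.72530
3: F=-34.43626 v=10.60681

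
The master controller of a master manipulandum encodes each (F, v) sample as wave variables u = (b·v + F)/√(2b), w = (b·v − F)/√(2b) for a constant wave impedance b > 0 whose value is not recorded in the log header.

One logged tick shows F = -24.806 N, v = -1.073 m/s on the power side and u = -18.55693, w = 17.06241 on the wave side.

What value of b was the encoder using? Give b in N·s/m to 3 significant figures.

b = 0.97 N·s/m

u + w = -1.4945;  u + w = √(2b)·v, so √(2b) = -1.4945/(-1.073) = 1.3928.
b = (√(2b))²/2 = 1.9400/2 = 0.9700.
(Check via u − w = 2F/√(2b): u − w = -35.6193, 2F/√(2b) = -35.6192.)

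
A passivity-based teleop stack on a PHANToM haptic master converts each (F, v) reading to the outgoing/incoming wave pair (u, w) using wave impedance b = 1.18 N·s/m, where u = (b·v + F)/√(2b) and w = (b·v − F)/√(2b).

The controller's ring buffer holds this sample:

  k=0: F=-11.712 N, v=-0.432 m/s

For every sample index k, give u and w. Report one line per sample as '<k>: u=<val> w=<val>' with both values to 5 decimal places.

0: u=-7.95569 w=7.29204

k=0: b·v=1.18×(-0.432)=-0.50976; √(2b)=1.53623; u=(-0.50976+(-11.712))/1.53623=-7.95569, w=(-0.50976−(-11.712))/1.53623=7.29204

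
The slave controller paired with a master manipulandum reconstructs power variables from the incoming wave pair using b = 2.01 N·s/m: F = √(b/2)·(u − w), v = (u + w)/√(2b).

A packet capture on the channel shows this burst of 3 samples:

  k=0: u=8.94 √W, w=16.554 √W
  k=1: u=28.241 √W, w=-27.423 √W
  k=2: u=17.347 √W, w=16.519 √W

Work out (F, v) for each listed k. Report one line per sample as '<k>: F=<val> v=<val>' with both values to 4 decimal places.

k=0: u−w=-7.6140, u+w=25.4940; √(b/2)=1.0025, √(2b)=2.0050; F=1.0025×(-7.614)=-7.6330, v=25.4940/2.0050=12.7153
k=1: u−w=55.6640, u+w=0.8180; √(b/2)=1.0025, √(2b)=2.0050; F=1.0025×55.664=55.8030, v=0.8180/2.0050=0.4080
k=2: u−w=0.8280, u+w=33.8660; √(b/2)=1.0025, √(2b)=2.0050; F=1.0025×0.828=0.8301, v=33.8660/2.0050=16.8908

0: F=-7.6330 v=12.7153
1: F=55.8030 v=0.4080
2: F=0.8301 v=16.8908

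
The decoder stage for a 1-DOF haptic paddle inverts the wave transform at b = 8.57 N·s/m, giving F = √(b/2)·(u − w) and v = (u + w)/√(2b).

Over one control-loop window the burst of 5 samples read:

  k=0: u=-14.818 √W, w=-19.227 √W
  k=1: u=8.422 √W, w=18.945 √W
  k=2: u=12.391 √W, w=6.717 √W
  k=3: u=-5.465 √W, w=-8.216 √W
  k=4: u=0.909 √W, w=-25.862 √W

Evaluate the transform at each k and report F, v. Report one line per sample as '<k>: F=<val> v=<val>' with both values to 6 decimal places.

k=0: u−w=4.409000, u+w=-34.045000; √(b/2)=2.070024, √(2b)=4.140048; F=2.070024×4.409=9.126736, v=-34.045000/4.140048=-8.223334
k=1: u−w=-10.523000, u+w=27.367000; √(b/2)=2.070024, √(2b)=4.140048; F=2.070024×(-10.523)=-21.782864, v=27.367000/4.140048=6.610309
k=2: u−w=5.674000, u+w=19.108000; √(b/2)=2.070024, √(2b)=4.140048; F=2.070024×5.674=11.745317, v=19.108000/4.140048=4.615405
k=3: u−w=2.751000, u+w=-13.681000; √(b/2)=2.070024, √(2b)=4.140048; F=2.070024×2.751=5.694636, v=-13.681000/4.140048=-3.304551
k=4: u−w=26.771000, u+w=-24.953000; √(b/2)=2.070024, √(2b)=4.140048; F=2.070024×26.771=55.416617, v=-24.953000/4.140048=-6.027224

0: F=9.126736 v=-8.223334
1: F=-21.782864 v=6.610309
2: F=11.745317 v=4.615405
3: F=5.694636 v=-3.304551
4: F=55.416617 v=-6.027224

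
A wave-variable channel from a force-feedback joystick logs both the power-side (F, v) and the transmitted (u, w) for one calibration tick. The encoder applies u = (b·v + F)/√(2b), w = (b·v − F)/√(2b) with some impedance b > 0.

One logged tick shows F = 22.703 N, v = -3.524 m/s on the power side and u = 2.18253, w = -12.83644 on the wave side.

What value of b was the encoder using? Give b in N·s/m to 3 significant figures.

u + w = -10.6539;  u + w = √(2b)·v, so √(2b) = -10.6539/(-3.524) = 3.0232.
b = (√(2b))²/2 = 9.1400/2 = 4.5700.
(Check via u − w = 2F/√(2b): u − w = 15.0190, 2F/√(2b) = 15.0190.)

b = 4.57 N·s/m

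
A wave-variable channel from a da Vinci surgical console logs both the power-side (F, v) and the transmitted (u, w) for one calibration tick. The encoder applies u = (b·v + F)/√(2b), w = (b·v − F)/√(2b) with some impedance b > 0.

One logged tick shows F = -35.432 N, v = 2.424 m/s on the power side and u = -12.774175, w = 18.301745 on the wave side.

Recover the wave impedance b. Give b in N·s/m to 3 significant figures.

u + w = 5.527570;  u + w = √(2b)·v, so √(2b) = 5.527570/2.424 = 2.280351.
b = (√(2b))²/2 = 5.199999/2 = 2.600000.
(Check via u − w = 2F/√(2b): u − w = -31.075920, 2F/√(2b) = -31.075922.)

b = 2.6 N·s/m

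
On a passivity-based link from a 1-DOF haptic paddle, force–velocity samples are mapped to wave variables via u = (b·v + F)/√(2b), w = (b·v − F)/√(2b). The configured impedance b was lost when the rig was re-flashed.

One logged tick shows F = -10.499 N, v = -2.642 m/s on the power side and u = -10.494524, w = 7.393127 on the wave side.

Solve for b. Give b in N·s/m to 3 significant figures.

b = 0.689 N·s/m

u + w = -3.101397;  u + w = √(2b)·v, so √(2b) = -3.101397/(-2.642) = 1.173882.
b = (√(2b))²/2 = 1.378000/2 = 0.689000.
(Check via u − w = 2F/√(2b): u − w = -17.887651, 2F/√(2b) = -17.887654.)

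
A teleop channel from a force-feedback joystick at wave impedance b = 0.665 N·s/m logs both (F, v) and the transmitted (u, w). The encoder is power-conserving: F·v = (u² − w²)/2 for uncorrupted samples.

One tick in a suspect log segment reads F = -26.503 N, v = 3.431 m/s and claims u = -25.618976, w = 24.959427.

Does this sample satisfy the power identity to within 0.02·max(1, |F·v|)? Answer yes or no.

F·v = (-26.503)×3.431 = -90.931793 W.
(u² − w²)/2 = (656.331931 − 622.972996)/2 = 16.679468 W.
|Δ| = 107.611261;  2% of max(1, |F·v|) = 1.818636.

no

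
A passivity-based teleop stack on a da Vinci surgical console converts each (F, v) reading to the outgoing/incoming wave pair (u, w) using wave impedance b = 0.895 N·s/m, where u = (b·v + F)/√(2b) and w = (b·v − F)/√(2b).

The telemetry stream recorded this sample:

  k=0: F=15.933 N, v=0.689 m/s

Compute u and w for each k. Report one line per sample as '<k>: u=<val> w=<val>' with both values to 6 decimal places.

k=0: b·v=0.895×0.689=0.616655; √(2b)=1.337909; u=(0.616655+15.933)/1.337909=12.369793, w=(0.616655−15.933)/1.337909=-11.447974

0: u=12.369793 w=-11.447974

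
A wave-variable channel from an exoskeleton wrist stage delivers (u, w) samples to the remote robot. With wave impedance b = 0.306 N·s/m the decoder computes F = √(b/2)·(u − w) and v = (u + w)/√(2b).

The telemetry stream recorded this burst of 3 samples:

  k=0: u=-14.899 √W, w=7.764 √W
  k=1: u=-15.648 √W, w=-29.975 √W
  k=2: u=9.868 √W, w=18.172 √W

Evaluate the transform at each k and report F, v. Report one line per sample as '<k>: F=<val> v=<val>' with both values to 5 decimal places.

0: F=-8.86468 v=-9.12049
1: F=5.60404 v=-58.31874
2: F=-3.24813 v=35.84283

k=0: u−w=-22.66300, u+w=-7.13500; √(b/2)=0.39115, √(2b)=0.78230; F=0.39115×(-22.663)=-8.86468, v=-7.13500/0.78230=-9.12049
k=1: u−w=14.32700, u+w=-45.62300; √(b/2)=0.39115, √(2b)=0.78230; F=0.39115×14.327=5.60404, v=-45.62300/0.78230=-58.31874
k=2: u−w=-8.30400, u+w=28.04000; √(b/2)=0.39115, √(2b)=0.78230; F=0.39115×(-8.304)=-3.24813, v=28.04000/0.78230=35.84283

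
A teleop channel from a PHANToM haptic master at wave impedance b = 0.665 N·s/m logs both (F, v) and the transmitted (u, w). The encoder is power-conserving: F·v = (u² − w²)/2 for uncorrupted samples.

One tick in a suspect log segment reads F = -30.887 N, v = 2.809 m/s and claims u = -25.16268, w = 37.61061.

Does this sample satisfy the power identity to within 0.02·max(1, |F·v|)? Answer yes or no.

F·v = (-30.887)×2.809 = -86.76158 W.
(u² − w²)/2 = (633.16046 − 1414.55798)/2 = -390.69876 W.
|Δ| = 303.93718;  2% of max(1, |F·v|) = 1.73523.

no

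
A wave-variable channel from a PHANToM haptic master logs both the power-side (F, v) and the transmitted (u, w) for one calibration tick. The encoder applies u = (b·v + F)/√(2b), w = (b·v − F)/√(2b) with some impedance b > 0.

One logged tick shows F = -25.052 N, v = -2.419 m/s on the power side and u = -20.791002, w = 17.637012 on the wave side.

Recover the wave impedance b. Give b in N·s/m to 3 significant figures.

u + w = -3.153990;  u + w = √(2b)·v, so √(2b) = -3.153990/(-2.419) = 1.303840.
b = (√(2b))²/2 = 1.700000/2 = 0.850000.
(Check via u − w = 2F/√(2b): u − w = -38.428014, 2F/√(2b) = -38.428015.)

b = 0.85 N·s/m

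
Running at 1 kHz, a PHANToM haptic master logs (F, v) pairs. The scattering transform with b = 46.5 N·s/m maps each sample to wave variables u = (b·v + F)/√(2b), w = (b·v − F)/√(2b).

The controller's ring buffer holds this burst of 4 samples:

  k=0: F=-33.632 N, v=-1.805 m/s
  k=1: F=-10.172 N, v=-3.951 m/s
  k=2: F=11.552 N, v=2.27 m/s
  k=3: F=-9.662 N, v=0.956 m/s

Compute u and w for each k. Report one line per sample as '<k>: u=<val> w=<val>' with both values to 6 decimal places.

k=0: b·v=46.5×(-1.805)=-83.932500; √(2b)=9.643651; u=(-83.932500+(-33.632))/9.643651=-12.190871, w=(-83.932500−(-33.632))/9.643651=-5.215919
k=1: b·v=46.5×(-3.951)=-183.721500; √(2b)=9.643651; u=(-183.721500+(-10.172))/9.643651=-20.105819, w=(-183.721500−(-10.172))/9.643651=-17.996245
k=2: b·v=46.5×2.27=105.555000; √(2b)=9.643651; u=(105.555000+11.552)/9.643651=12.143430, w=(105.555000−11.552)/9.643651=9.747657
k=3: b·v=46.5×0.956=44.454000; √(2b)=9.643651; u=(44.454000+(-9.662))/9.643651=3.607762, w=(44.454000−(-9.662))/9.643651=5.611568

0: u=-12.190871 w=-5.215919
1: u=-20.105819 w=-17.996245
2: u=12.143430 w=9.747657
3: u=3.607762 w=5.611568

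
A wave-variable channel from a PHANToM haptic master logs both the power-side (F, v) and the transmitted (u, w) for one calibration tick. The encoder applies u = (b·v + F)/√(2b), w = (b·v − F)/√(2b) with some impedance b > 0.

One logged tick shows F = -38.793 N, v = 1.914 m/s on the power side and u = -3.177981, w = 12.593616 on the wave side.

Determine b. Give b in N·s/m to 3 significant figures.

b = 12.1 N·s/m

u + w = 9.415635;  u + w = √(2b)·v, so √(2b) = 9.415635/1.914 = 4.919350.
b = (√(2b))²/2 = 24.200000/2 = 12.100000.
(Check via u − w = 2F/√(2b): u − w = -15.771597, 2F/√(2b) = -15.771597.)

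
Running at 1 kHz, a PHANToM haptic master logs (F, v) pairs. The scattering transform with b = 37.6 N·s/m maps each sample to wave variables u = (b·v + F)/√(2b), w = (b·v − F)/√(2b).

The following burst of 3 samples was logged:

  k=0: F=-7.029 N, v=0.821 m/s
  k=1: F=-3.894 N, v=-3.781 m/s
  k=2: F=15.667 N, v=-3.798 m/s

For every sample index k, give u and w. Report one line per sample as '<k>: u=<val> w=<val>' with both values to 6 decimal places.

0: u=2.749212 w=4.370330
1: u=-16.843067 w=-15.944983
2: u=-14.661074 w=-18.274398

k=0: b·v=37.6×0.821=30.869600; √(2b)=8.671793; u=(30.869600+(-7.029))/8.671793=2.749212, w=(30.869600−(-7.029))/8.671793=4.370330
k=1: b·v=37.6×(-3.781)=-142.165600; √(2b)=8.671793; u=(-142.165600+(-3.894))/8.671793=-16.843067, w=(-142.165600−(-3.894))/8.671793=-15.944983
k=2: b·v=37.6×(-3.798)=-142.804800; √(2b)=8.671793; u=(-142.804800+15.667)/8.671793=-14.661074, w=(-142.804800−15.667)/8.671793=-18.274398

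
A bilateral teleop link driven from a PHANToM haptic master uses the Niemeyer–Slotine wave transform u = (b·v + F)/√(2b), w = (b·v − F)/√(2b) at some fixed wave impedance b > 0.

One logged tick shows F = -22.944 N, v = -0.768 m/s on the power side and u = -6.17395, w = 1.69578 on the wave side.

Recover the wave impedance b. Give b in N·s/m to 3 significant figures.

b = 17 N·s/m

u + w = -4.47817;  u + w = √(2b)·v, so √(2b) = -4.47817/(-0.768) = 5.83095.
b = (√(2b))²/2 = 33.99998/2 = 16.99999.
(Check via u − w = 2F/√(2b): u − w = -7.86973, 2F/√(2b) = -7.86973.)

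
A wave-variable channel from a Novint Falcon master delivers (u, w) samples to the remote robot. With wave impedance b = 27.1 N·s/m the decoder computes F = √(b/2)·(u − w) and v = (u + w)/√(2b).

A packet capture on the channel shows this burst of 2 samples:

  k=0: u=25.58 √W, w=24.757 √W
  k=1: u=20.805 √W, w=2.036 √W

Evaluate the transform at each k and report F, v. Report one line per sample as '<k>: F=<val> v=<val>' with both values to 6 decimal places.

k=0: u−w=0.823000, u+w=50.337000; √(b/2)=3.681032, √(2b)=7.362065; F=3.681032×0.823=3.029490, v=50.337000/7.362065=6.837348
k=1: u−w=18.769000, u+w=22.841000; √(b/2)=3.681032, √(2b)=7.362065; F=3.681032×18.769=69.089298, v=22.841000/7.362065=3.102526

0: F=3.029490 v=6.837348
1: F=69.089298 v=3.102526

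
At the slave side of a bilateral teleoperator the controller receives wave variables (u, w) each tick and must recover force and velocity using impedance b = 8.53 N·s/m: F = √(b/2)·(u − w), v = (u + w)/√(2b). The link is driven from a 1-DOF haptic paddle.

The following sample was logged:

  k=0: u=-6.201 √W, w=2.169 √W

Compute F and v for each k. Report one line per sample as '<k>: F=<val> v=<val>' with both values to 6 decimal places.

0: F=-17.285621 v=-0.976182

k=0: u−w=-8.370000, u+w=-4.032000; √(b/2)=2.065188, √(2b)=4.130375; F=2.065188×(-8.37)=-17.285621, v=-4.032000/4.130375=-0.976182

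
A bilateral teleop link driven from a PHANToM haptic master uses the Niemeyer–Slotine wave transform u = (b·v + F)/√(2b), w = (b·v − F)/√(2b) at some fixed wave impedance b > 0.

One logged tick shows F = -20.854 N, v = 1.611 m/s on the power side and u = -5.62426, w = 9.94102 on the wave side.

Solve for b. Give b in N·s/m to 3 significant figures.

u + w = 4.31676;  u + w = √(2b)·v, so √(2b) = 4.31676/1.611 = 2.67955.
b = (√(2b))²/2 = 7.18000/2 = 3.59000.
(Check via u − w = 2F/√(2b): u − w = -15.56528, 2F/√(2b) = -15.56528.)

b = 3.59 N·s/m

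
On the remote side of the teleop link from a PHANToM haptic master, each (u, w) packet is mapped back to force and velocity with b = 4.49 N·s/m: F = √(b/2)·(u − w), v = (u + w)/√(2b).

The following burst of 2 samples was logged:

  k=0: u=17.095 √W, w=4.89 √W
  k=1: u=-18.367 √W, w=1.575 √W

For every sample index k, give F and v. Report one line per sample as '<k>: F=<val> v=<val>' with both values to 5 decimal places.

0: F=18.28715 v=7.33649
1: F=-29.87974 v=-5.60356

k=0: u−w=12.20500, u+w=21.98500; √(b/2)=1.49833, √(2b)=2.99666; F=1.49833×12.205=18.28715, v=21.98500/2.99666=7.33649
k=1: u−w=-19.94200, u+w=-16.79200; √(b/2)=1.49833, √(2b)=2.99666; F=1.49833×(-19.942)=-29.87974, v=-16.79200/2.99666=-5.60356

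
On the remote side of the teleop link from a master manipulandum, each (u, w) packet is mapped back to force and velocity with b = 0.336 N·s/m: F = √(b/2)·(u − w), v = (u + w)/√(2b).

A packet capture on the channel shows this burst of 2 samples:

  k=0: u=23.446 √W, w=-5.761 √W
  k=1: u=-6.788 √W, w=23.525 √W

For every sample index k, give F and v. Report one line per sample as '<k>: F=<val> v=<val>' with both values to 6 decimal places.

k=0: u−w=29.207000, u+w=17.685000; √(b/2)=0.409878, √(2b)=0.819756; F=0.409878×29.207=11.971308, v=17.685000/0.819756=21.573491
k=1: u−w=-30.313000, u+w=16.737000; √(b/2)=0.409878, √(2b)=0.819756; F=0.409878×(-30.313)=-12.424633, v=16.737000/0.819756=20.417049

0: F=11.971308 v=21.573491
1: F=-12.424633 v=20.417049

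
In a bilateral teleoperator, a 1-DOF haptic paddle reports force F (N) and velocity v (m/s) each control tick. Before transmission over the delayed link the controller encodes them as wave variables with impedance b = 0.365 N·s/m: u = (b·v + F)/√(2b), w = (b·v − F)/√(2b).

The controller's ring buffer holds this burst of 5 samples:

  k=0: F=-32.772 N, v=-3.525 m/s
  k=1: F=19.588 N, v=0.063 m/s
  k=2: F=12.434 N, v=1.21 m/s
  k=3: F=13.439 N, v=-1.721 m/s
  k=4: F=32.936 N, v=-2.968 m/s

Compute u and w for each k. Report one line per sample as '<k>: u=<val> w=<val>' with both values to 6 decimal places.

k=0: b·v=0.365×(-3.525)=-1.286625; √(2b)=0.854400; u=(-1.286625+(-32.772))/0.854400=-39.862605, w=(-1.286625−(-32.772))/0.854400=36.850844
k=1: b·v=0.365×0.063=0.022995; √(2b)=0.854400; u=(0.022995+19.588)/0.854400=22.952934, w=(0.022995−19.588)/0.854400=-22.899106
k=2: b·v=0.365×1.21=0.441650; √(2b)=0.854400; u=(0.441650+12.434)/0.854400=15.069808, w=(0.441650−12.434)/0.854400=-14.035984
k=3: b·v=0.365×(-1.721)=-0.628165; √(2b)=0.854400; u=(-0.628165+13.439)/0.854400=14.993948, w=(-0.628165−13.439)/0.854400=-16.464371
k=4: b·v=0.365×(-2.968)=-1.083320; √(2b)=0.854400; u=(-1.083320+32.936)/0.854400=37.280742, w=(-1.083320−32.936)/0.854400=-39.816602

0: u=-39.862605 w=36.850844
1: u=22.952934 w=-22.899106
2: u=15.069808 w=-14.035984
3: u=14.993948 w=-16.464371
4: u=37.280742 w=-39.816602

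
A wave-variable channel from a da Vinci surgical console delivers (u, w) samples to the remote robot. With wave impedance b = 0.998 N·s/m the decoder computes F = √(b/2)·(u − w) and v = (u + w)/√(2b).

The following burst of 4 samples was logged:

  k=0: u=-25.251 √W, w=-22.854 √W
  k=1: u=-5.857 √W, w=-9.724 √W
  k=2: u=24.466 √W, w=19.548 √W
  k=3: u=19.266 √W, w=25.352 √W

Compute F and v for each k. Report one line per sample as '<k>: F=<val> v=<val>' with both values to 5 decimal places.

0: F=-1.69324 v=-34.04944
1: F=2.73165 v=-11.02846
2: F=3.47407 v=31.15377
3: F=-4.29915 v=31.58129

k=0: u−w=-2.39700, u+w=-48.10500; √(b/2)=0.70640, √(2b)=1.41280; F=0.70640×(-2.397)=-1.69324, v=-48.10500/1.41280=-34.04944
k=1: u−w=3.86700, u+w=-15.58100; √(b/2)=0.70640, √(2b)=1.41280; F=0.70640×3.867=2.73165, v=-15.58100/1.41280=-11.02846
k=2: u−w=4.91800, u+w=44.01400; √(b/2)=0.70640, √(2b)=1.41280; F=0.70640×4.918=3.47407, v=44.01400/1.41280=31.15377
k=3: u−w=-6.08600, u+w=44.61800; √(b/2)=0.70640, √(2b)=1.41280; F=0.70640×(-6.086)=-4.29915, v=44.61800/1.41280=31.58129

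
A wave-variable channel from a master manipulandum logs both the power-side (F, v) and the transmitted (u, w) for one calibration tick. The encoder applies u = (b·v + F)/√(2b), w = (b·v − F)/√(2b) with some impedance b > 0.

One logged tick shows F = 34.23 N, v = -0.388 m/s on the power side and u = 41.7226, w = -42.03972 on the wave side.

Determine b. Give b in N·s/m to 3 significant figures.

b = 0.334 N·s/m

u + w = -0.3171;  u + w = √(2b)·v, so √(2b) = -0.3171/(-0.388) = 0.8173.
b = (√(2b))²/2 = 0.6680/2 = 0.3340.
(Check via u − w = 2F/√(2b): u − w = 83.7623, 2F/√(2b) = 83.7616.)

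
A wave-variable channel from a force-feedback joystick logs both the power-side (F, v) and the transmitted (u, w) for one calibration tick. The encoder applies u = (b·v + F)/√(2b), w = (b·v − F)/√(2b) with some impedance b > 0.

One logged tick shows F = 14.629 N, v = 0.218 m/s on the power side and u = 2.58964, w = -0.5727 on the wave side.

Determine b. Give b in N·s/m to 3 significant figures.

u + w = 2.01694;  u + w = √(2b)·v, so √(2b) = 2.01694/0.218 = 9.25202.
b = (√(2b))²/2 = 85.59984/2 = 42.79992.
(Check via u − w = 2F/√(2b): u − w = 3.16234, 2F/√(2b) = 3.16234.)

b = 42.8 N·s/m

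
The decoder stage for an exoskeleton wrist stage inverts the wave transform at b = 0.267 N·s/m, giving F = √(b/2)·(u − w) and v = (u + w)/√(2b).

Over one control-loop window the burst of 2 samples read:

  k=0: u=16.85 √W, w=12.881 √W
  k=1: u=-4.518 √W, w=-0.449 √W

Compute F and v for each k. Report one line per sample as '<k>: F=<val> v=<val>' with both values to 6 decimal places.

0: F=1.450179 v=40.685428
1: F=-1.486717 v=-6.797098

k=0: u−w=3.969000, u+w=29.731000; √(b/2)=0.365377, √(2b)=0.730753; F=0.365377×3.969=1.450179, v=29.731000/0.730753=40.685428
k=1: u−w=-4.069000, u+w=-4.967000; √(b/2)=0.365377, √(2b)=0.730753; F=0.365377×(-4.069)=-1.486717, v=-4.967000/0.730753=-6.797098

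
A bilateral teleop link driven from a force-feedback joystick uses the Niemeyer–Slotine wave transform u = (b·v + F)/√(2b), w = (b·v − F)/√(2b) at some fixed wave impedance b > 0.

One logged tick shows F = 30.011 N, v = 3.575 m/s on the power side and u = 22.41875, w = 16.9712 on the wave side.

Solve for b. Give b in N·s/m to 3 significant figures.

u + w = 39.38995;  u + w = √(2b)·v, so √(2b) = 39.38995/3.575 = 11.01817.
b = (√(2b))²/2 = 121.40002/2 = 60.70001.
(Check via u − w = 2F/√(2b): u − w = 5.44755, 2F/√(2b) = 5.44755.)

b = 60.7 N·s/m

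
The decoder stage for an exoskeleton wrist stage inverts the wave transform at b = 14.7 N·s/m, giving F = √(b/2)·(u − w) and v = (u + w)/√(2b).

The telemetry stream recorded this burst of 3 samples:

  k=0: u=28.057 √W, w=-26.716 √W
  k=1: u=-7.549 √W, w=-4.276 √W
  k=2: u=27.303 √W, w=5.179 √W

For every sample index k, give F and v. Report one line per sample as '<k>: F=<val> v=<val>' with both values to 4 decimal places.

0: F=148.4944 v=0.2473
1: F=-8.8734 v=-2.1809
2: F=59.9801 v=5.9906

k=0: u−w=54.7730, u+w=1.3410; √(b/2)=2.7111, √(2b)=5.4222; F=2.7111×54.773=148.4944, v=1.3410/5.4222=0.2473
k=1: u−w=-3.2730, u+w=-11.8250; √(b/2)=2.7111, √(2b)=5.4222; F=2.7111×(-3.273)=-8.8734, v=-11.8250/5.4222=-2.1809
k=2: u−w=22.1240, u+w=32.4820; √(b/2)=2.7111, √(2b)=5.4222; F=2.7111×22.124=59.9801, v=32.4820/5.4222=5.9906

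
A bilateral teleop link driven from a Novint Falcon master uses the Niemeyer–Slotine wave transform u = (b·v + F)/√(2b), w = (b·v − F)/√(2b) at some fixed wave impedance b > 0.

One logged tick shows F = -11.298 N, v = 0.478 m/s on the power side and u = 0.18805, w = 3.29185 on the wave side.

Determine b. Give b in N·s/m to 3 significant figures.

b = 26.5 N·s/m

u + w = 3.47990;  u + w = √(2b)·v, so √(2b) = 3.47990/0.478 = 7.28013.
b = (√(2b))²/2 = 53.00023/2 = 26.50011.
(Check via u − w = 2F/√(2b): u − w = -3.10380, 2F/√(2b) = -3.10379.)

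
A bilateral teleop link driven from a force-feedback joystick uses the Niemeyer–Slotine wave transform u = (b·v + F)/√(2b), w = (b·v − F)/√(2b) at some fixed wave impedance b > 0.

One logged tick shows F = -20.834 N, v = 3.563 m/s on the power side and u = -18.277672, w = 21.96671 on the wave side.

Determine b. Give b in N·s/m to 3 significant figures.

u + w = 3.689038;  u + w = √(2b)·v, so √(2b) = 3.689038/3.563 = 1.035374.
b = (√(2b))²/2 = 1.072000/2 = 0.536000.
(Check via u − w = 2F/√(2b): u − w = -40.244382, 2F/√(2b) = -40.244390.)

b = 0.536 N·s/m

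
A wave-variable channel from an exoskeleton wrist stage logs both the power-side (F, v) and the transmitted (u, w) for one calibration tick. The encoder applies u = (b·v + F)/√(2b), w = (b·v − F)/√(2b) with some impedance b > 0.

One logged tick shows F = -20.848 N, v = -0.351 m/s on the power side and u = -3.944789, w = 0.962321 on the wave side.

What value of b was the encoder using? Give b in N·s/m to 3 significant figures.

b = 36.1 N·s/m

u + w = -2.982468;  u + w = √(2b)·v, so √(2b) = -2.982468/(-0.351) = 8.497060.
b = (√(2b))²/2 = 72.200026/2 = 36.100013.
(Check via u − w = 2F/√(2b): u − w = -4.907110, 2F/√(2b) = -4.907109.)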